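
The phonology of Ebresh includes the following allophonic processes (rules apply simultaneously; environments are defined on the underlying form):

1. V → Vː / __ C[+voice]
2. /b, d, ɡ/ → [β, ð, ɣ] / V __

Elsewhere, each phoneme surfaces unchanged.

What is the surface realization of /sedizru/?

/e/ (between /s/ and /d/): before a voiced consonant, so rule 1 applies → [eː].
/d/ — between /e/ and /i/, immediately after a vowel — surfaces as [ð] (rule 2).
/i/ (between /d/ and /z/) occurs before a voiced consonant → [iː] by rule 1.
/u/ (word-final) is in the target of rule 1 but the environment (before a voiced consonant) is not met → [u].

[seːðiːzru]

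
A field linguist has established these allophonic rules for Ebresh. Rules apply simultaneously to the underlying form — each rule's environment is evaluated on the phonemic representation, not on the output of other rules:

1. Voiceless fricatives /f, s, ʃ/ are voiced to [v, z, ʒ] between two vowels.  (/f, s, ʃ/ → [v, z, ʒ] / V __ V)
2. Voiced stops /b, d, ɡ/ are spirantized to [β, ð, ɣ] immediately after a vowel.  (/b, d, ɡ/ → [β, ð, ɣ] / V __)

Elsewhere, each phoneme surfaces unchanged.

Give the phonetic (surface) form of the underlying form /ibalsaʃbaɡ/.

/i/ (word-initial) is unaffected → [i].
/b/ meets the environment for rule 2 (immediately after a vowel) → [β].
/a/ (between /b/ and /l/): no rule targets it → [a].
/l/ (between /a/ and /s/): no rule targets it → [l].
/s/ — between /l/ and /a/; rule 1 does not apply here → [s].
/a/ (between /s/ and /ʃ/): no rule targets it → [a].
/ʃ/ (between /a/ and /b/) fails the environment for rule 1, so it stays [ʃ].
/b/ (between /ʃ/ and /a/) fails the environment for rule 2, so it stays [b].
/a/ (between /b/ and /ɡ/) is unaffected → [a].
/ɡ/ meets the environment for rule 2 (immediately after a vowel) → [ɣ].

[iβalsaʃbaɣ]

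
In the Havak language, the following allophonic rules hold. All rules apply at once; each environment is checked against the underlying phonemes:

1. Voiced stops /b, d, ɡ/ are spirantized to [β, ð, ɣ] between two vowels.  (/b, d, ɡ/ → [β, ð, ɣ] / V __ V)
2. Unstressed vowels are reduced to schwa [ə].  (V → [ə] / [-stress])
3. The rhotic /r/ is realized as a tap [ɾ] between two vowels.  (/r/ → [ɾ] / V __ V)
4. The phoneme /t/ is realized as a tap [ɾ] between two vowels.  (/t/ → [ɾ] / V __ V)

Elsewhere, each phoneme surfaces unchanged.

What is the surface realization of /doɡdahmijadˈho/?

[dəɡdəhməjədˈho]

/d/ — word-initial; rule 1 does not apply here → [d].
/o/ — between /d/ and /ɡ/, in an unstressed syllable — surfaces as [ə] (rule 2).
/ɡ/ (between /o/ and /d/) fails the environment for rule 1, so it stays [ɡ].
/d/ (between /ɡ/ and /a/) fails the environment for rule 1, so it stays [d].
/a/ — between /d/ and /h/, in an unstressed syllable — surfaces as [ə] (rule 2).
/h/ — not in any rule's target class → [h].
/m/ (between /h/ and /i/): no rule targets it → [m].
/i/ — between /m/ and /j/, in an unstressed syllable — surfaces as [ə] (rule 2).
/j/ stays [j].
/a/ meets the environment for rule 2 (in an unstressed syllable) → [ə].
/d/ (between /a/ and /h/) is in the target of rule 1 but the environment (between two vowels) is not met → [d].
/h/ (between /d/ and /o/): no rule targets it → [h].
/o/ (word-final) is in the target of rule 2 but the environment (in an unstressed syllable) is not met → [o].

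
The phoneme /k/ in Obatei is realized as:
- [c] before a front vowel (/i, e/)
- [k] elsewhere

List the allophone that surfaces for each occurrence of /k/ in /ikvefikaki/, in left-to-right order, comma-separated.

Occurrence 1 (position 2): no conditioning environment matches → elsewhere allophone [k].
Occurrence 2 (position 7): no conditioning environment matches → elsewhere allophone [k].
Occurrence 3 (position 9): before a front vowel → [c].

[k], [k], [c]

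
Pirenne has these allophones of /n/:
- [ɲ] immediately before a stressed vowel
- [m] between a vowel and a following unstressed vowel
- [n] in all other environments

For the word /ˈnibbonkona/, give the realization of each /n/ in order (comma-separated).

[ɲ], [n], [m]

Occurrence 1 (position 1): immediately before a stressed vowel → [ɲ].
Occurrence 2 (position 6): no conditioning environment matches → elsewhere allophone [n].
Occurrence 3 (position 9): between a vowel and a following unstressed vowel → [m].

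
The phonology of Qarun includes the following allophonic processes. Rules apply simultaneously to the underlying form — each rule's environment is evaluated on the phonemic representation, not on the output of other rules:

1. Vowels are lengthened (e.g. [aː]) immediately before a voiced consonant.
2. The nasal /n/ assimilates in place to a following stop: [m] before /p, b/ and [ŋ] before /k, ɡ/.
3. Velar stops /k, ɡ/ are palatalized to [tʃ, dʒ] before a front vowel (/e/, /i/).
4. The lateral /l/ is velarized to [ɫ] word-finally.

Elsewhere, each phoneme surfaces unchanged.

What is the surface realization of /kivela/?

[tʃiːveːla]

/k/ — word-initial, before a front vowel — surfaces as [tʃ] (rule 3).
/i/ (between /k/ and /v/) occurs before a voiced consonant → [iː] by rule 1.
/e/ — between /v/ and /l/, before a voiced consonant — surfaces as [eː] (rule 1).
/l/ (between /e/ and /a/) is in the target of rule 4 but the environment (word-finally) is not met → [l].
/a/ (word-final) fails the environment for rule 1, so it stays [a].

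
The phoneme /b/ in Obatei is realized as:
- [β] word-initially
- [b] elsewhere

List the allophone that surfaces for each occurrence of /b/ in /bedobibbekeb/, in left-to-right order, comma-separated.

Occurrence 1 (position 1): word-initially → [β].
Occurrence 2 (position 5): no conditioning environment matches → elsewhere allophone [b].
Occurrence 3 (position 7): no conditioning environment matches → elsewhere allophone [b].
Occurrence 4 (position 8): no conditioning environment matches → elsewhere allophone [b].
Occurrence 5 (position 12): no conditioning environment matches → elsewhere allophone [b].

[β], [b], [b], [b], [b]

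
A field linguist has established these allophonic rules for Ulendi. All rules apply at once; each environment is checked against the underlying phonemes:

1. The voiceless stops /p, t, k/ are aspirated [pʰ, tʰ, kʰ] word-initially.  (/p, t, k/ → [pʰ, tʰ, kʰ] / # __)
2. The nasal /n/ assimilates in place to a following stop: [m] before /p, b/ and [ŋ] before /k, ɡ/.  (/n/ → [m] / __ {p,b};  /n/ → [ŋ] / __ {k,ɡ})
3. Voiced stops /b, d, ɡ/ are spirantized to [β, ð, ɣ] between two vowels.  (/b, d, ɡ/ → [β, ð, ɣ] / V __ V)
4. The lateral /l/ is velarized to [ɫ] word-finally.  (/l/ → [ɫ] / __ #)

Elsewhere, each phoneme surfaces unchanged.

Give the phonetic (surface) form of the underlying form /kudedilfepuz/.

Rule 1 applies to /k/ (word-initial: word-initially) → [kʰ].
/u/ stays [u].
/d/ (between /u/ and /e/): between two vowels, so rule 3 applies → [ð].
/e/ (between /d/ and /d/) is unaffected → [e].
/d/ meets the environment for rule 3 (between two vowels) → [ð].
/i/ — not in any rule's target class → [i].
/l/ (between /i/ and /f/): rule 4 targets it, but not word-finally → unchanged [l].
/f/ — not in any rule's target class → [f].
/e/ (between /f/ and /p/) is unaffected → [e].
/p/ (between /e/ and /u/) fails the environment for rule 1, so it stays [p].
/u/ (between /p/ and /z/) is unaffected → [u].
/z/ (word-final): no rule targets it → [z].

[kʰuðeðilfepuz]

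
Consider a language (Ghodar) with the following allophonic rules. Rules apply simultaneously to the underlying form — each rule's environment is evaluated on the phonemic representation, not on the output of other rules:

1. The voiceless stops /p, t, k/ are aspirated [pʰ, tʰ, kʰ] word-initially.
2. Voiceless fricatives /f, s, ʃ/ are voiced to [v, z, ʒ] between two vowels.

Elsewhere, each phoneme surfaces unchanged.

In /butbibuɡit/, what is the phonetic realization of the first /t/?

/t/ (between /u/ and /b/): rule 1 targets it, but not word-initially → unchanged [t].

[t]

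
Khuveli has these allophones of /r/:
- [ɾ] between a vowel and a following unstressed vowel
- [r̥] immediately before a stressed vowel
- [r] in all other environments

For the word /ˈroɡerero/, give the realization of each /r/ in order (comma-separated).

[r̥], [ɾ], [ɾ]

Occurrence 1 (position 1): immediately before a stressed vowel → [r̥].
Occurrence 2 (position 5): between a vowel and a following unstressed vowel → [ɾ].
Occurrence 3 (position 7): between a vowel and a following unstressed vowel → [ɾ].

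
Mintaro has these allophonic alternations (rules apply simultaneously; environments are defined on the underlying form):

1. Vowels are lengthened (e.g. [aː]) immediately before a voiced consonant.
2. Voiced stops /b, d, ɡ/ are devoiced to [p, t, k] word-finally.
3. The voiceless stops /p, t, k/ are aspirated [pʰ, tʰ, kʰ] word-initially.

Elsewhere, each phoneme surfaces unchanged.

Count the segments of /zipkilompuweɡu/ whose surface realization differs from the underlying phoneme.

4

Segments that undergo a rule: /i/ → [iː] (rule 1); /o/ → [oː] (rule 1); /u/ → [uː] (rule 1); /e/ → [eː] (rule 1).
All other segments surface unchanged.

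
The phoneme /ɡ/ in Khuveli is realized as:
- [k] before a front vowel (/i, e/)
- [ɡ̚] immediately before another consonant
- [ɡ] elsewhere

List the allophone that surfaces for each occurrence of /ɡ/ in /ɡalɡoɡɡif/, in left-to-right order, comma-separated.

[ɡ], [ɡ], [ɡ̚], [k]

Occurrence 1 (position 1): no conditioning environment matches → elsewhere allophone [ɡ].
Occurrence 2 (position 4): no conditioning environment matches → elsewhere allophone [ɡ].
Occurrence 3 (position 6): immediately before another consonant → [ɡ̚].
Occurrence 4 (position 7): before a front vowel (/i, e/) → [k].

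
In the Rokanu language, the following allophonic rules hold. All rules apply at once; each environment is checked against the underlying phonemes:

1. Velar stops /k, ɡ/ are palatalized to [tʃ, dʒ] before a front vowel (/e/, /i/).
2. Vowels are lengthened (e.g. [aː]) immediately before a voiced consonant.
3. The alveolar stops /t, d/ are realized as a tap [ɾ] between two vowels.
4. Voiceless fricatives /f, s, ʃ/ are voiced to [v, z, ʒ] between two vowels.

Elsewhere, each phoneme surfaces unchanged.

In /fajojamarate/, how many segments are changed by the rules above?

Segments that undergo a rule: /a/ → [aː] (rule 2); /o/ → [oː] (rule 2); /a/ → [aː] (rule 2); /a/ → [aː] (rule 2); /t/ → [ɾ] (rule 3).
All other segments surface unchanged.

5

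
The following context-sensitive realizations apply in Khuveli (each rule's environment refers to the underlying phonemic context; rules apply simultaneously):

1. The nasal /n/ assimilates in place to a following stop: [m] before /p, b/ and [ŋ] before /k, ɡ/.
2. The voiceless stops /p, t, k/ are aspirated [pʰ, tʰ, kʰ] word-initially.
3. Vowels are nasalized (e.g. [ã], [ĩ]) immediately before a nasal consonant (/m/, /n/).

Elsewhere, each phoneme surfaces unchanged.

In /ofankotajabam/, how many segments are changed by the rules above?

Segments that undergo a rule: /a/ → [ã] (rule 3); /n/ → [ŋ] (rule 1); /a/ → [ã] (rule 3).
All other segments surface unchanged.

3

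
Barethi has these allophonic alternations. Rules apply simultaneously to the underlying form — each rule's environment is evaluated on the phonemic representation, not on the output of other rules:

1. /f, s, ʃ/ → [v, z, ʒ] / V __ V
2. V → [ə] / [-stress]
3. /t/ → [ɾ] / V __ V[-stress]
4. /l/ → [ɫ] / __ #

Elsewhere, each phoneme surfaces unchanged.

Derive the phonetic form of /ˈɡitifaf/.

/i/ (between /ɡ/ and /t/): rule 2 targets it, but not in an unstressed syllable → unchanged [i].
/t/ meets the environment for rule 3 (between a vowel and a following unstressed vowel) → [ɾ].
/i/ — between /t/ and /f/, in an unstressed syllable — surfaces as [ə] (rule 2).
/f/ — between /i/ and /a/, between two vowels — surfaces as [v] (rule 1).
/a/ (between /f/ and /f/): in an unstressed syllable, so rule 2 applies → [ə].
/f/ — word-final; rule 1 does not apply here → [f].

[ˈɡiɾəvəf]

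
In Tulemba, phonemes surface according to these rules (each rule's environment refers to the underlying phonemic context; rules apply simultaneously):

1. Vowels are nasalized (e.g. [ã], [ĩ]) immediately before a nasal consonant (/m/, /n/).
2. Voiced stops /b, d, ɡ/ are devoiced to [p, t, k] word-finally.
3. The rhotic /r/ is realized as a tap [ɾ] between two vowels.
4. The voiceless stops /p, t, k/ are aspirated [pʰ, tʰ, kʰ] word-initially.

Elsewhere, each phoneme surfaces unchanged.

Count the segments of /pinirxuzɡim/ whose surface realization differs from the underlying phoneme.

3

Segments that undergo a rule: /p/ → [pʰ] (rule 4); /i/ → [ĩ] (rule 1); /i/ → [ĩ] (rule 1).
All other segments surface unchanged.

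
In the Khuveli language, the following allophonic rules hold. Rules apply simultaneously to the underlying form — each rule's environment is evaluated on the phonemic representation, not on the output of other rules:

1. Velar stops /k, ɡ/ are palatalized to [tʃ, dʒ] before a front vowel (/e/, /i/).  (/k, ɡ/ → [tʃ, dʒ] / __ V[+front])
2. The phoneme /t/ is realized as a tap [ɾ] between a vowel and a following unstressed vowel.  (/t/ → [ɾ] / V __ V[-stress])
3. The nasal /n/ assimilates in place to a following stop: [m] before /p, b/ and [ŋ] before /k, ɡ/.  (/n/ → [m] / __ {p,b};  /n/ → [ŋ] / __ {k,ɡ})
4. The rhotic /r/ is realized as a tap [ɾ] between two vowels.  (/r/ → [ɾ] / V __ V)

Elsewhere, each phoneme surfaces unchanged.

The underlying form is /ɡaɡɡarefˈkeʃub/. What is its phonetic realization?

/ɡ/ (word-initial) is in the target of rule 1 but the environment (before a front vowel) is not met → [ɡ].
/ɡ/ (between /a/ and /ɡ/) fails the environment for rule 1, so it stays [ɡ].
/ɡ/ (between /ɡ/ and /a/) fails the environment for rule 1, so it stays [ɡ].
/r/ — between /a/ and /e/, between two vowels — surfaces as [ɾ] (rule 4).
/k/ (between /f/ and /e/) occurs before a front vowel → [tʃ] by rule 1.

[ɡaɡɡaɾefˈtʃeʃub]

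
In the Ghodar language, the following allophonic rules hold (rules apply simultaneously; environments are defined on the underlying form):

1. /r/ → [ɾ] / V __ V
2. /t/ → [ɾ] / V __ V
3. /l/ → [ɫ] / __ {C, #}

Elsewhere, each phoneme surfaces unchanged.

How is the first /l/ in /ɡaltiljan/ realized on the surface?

/l/ — between /a/ and /t/, word-finally or immediately before a consonant — surfaces as [ɫ] (rule 3).

[ɫ]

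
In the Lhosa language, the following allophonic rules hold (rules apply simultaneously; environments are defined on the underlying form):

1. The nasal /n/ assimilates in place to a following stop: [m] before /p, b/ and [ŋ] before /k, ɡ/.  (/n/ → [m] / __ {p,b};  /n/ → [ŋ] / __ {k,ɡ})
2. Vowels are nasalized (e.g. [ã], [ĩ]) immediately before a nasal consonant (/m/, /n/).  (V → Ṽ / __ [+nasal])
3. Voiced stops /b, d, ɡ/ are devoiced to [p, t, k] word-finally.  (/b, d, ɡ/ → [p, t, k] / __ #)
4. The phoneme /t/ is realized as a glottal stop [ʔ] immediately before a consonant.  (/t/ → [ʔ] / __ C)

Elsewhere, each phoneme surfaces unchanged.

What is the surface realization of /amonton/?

/a/ (word-initial) occurs before a nasal consonant → [ã] by rule 2.
/m/ (between /a/ and /o/): no rule targets it → [m].
/o/ (between /m/ and /n/) occurs before a nasal consonant → [õ] by rule 2.
/n/ — between /o/ and /t/; rule 1 does not apply here → [n].
/t/ (between /n/ and /o/): rule 4 targets it, but not immediately before a consonant → unchanged [t].
/o/ meets the environment for rule 2 (before a nasal consonant) → [õ].
/n/ — word-final; rule 1 does not apply here → [n].

[ãmõntõn]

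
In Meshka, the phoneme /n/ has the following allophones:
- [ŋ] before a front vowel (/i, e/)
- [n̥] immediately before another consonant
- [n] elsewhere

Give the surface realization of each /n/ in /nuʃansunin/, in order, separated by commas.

Occurrence 1 (position 1): no conditioning environment matches → elsewhere allophone [n].
Occurrence 2 (position 5): immediately before another consonant → [n̥].
Occurrence 3 (position 8): before a front vowel (/i, e/) → [ŋ].
Occurrence 4 (position 10): no conditioning environment matches → elsewhere allophone [n].

[n], [n̥], [ŋ], [n]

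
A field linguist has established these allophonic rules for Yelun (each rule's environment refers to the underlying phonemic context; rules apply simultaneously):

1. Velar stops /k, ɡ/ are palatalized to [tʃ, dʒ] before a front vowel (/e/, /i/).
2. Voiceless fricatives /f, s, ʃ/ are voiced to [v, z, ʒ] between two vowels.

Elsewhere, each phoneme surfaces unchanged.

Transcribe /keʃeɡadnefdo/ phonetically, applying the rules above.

/k/ (word-initial): before a front vowel, so rule 1 applies → [tʃ].
/ʃ/ meets the environment for rule 2 (between two vowels) → [ʒ].
/ɡ/ — between /e/ and /a/; rule 1 does not apply here → [ɡ].
/f/ — between /e/ and /d/; rule 2 does not apply here → [f].

[tʃeʒeɡadnefdo]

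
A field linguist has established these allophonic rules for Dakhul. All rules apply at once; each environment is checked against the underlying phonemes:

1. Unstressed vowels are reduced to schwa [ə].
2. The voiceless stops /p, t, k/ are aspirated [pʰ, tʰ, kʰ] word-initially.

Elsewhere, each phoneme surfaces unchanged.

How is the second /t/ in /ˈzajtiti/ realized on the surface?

[t]

/t/ (between /i/ and /i/): rule 2 targets it, but not word-initially → unchanged [t].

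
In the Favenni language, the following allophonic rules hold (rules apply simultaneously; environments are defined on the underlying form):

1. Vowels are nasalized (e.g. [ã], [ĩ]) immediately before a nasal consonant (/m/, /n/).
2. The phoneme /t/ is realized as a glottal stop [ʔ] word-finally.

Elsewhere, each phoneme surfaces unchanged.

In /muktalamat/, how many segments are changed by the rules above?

Segments that undergo a rule: /a/ → [ã] (rule 1); /t/ → [ʔ] (rule 2).
All other segments surface unchanged.

2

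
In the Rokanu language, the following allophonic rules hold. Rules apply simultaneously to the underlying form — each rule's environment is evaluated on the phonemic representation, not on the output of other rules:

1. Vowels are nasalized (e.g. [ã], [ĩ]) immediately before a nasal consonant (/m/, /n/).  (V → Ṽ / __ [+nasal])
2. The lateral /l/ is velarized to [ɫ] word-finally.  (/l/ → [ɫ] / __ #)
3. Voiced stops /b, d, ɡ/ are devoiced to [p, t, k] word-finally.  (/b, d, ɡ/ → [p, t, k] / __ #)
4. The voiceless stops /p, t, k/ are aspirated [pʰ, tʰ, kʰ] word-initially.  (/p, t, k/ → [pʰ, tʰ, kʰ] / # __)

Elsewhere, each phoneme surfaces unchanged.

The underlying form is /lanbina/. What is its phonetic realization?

[lãnbĩna]

/l/ (word-initial): rule 2 targets it, but not word-finally → unchanged [l].
/a/ — between /l/ and /n/, before a nasal consonant — surfaces as [ã] (rule 1).
/n/ — not in any rule's target class → [n].
/b/ — between /n/ and /i/; rule 3 does not apply here → [b].
/i/ (between /b/ and /n/) occurs before a nasal consonant → [ĩ] by rule 1.
/n/ (between /i/ and /a/) is unaffected → [n].
/a/ — word-final; rule 1 does not apply here → [a].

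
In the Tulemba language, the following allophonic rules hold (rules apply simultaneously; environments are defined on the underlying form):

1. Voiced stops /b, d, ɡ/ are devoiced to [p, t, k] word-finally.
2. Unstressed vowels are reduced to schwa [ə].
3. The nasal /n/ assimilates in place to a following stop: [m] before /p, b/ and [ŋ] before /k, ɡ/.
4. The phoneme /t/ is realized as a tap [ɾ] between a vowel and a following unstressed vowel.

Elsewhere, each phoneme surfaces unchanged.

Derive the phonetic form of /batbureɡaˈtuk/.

[bətbərəɡəˈtuk]

/b/ — word-initial; rule 1 does not apply here → [b].
Rule 2 applies to /a/ (between /b/ and /t/: in an unstressed syllable) → [ə].
/t/ (between /a/ and /b/) is in the target of rule 4 but the environment (between a vowel and a following unstressed vowel) is not met → [t].
/b/ (between /t/ and /u/) fails the environment for rule 1, so it stays [b].
/u/ (between /b/ and /r/): in an unstressed syllable, so rule 2 applies → [ə].
/e/ meets the environment for rule 2 (in an unstressed syllable) → [ə].
/ɡ/ (between /e/ and /a/): rule 1 targets it, but not word-finally → unchanged [ɡ].
/a/ meets the environment for rule 2 (in an unstressed syllable) → [ə].
/t/ (between /a/ and /u/) fails the environment for rule 4, so it stays [t].
/u/ (between /t/ and /k/): rule 2 targets it, but not in an unstressed syllable → unchanged [u].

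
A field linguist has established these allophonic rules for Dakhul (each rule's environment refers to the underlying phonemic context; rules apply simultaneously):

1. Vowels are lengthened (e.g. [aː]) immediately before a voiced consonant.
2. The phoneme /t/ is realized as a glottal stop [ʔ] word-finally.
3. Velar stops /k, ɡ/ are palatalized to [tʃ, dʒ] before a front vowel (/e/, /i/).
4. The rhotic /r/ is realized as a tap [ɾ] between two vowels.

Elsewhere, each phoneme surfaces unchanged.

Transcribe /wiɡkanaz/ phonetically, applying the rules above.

[wiːɡkaːnaːz]

/w/ — not in any rule's target class → [w].
/i/ (between /w/ and /ɡ/): before a voiced consonant, so rule 1 applies → [iː].
/ɡ/ — between /i/ and /k/; rule 3 does not apply here → [ɡ].
/k/ (between /ɡ/ and /a/): rule 3 targets it, but not before a front vowel → unchanged [k].
/a/ (between /k/ and /n/) occurs before a voiced consonant → [aː] by rule 1.
/n/ (between /a/ and /a/): no rule targets it → [n].
/a/ (between /n/ and /z/) occurs before a voiced consonant → [aː] by rule 1.
/z/ stays [z].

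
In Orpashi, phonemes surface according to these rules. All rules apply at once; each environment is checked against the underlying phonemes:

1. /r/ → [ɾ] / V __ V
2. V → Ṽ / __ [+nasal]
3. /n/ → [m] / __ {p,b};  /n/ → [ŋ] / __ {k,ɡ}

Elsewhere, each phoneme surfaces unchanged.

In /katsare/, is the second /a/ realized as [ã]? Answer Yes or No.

/a/ (between /s/ and /r/) is in the target of rule 2 but the environment (before a nasal consonant) is not met → [a].
The actual realization is [a], not [ã].

No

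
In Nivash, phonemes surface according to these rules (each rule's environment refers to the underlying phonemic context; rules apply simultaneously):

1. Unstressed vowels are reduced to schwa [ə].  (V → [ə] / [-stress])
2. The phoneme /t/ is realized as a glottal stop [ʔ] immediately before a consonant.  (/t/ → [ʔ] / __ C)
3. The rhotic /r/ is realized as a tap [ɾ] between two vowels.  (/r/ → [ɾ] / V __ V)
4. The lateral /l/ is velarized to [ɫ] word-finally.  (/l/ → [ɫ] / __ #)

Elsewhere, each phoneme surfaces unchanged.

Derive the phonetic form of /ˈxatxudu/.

[ˈxaʔxədə]

/x/ (word-initial) is unaffected → [x].
/a/ — between /x/ and /t/; rule 1 does not apply here → [a].
/t/ meets the environment for rule 2 (immediately before a consonant) → [ʔ].
/x/ stays [x].
/u/ meets the environment for rule 1 (in an unstressed syllable) → [ə].
/d/ (between /u/ and /u/): no rule targets it → [d].
/u/ — word-final, in an unstressed syllable — surfaces as [ə] (rule 1).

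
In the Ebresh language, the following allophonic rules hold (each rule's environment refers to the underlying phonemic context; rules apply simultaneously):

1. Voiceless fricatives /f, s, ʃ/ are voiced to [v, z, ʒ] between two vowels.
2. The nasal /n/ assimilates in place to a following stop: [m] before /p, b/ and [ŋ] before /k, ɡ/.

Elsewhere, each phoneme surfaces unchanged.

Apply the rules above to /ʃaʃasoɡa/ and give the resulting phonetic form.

[ʃaʒazoɡa]

/ʃ/ (word-initial) fails the environment for rule 1, so it stays [ʃ].
/a/ (between /ʃ/ and /ʃ/): no rule targets it → [a].
/ʃ/ meets the environment for rule 1 (between two vowels) → [ʒ].
/a/ (between /ʃ/ and /s/): no rule targets it → [a].
/s/ (between /a/ and /o/) occurs between two vowels → [z] by rule 1.
/o/ (between /s/ and /ɡ/) is unaffected → [o].
/ɡ/ (between /o/ and /a/) is unaffected → [ɡ].
/a/ — not in any rule's target class → [a].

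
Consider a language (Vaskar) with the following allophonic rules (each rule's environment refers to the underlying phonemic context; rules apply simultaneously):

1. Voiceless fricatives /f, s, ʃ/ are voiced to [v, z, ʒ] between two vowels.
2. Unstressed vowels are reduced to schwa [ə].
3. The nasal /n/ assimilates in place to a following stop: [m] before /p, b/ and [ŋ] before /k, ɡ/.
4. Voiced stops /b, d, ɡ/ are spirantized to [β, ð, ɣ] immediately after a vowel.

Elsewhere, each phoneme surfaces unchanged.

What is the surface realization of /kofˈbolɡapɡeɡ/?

/k/ stays [k].
Rule 2 applies to /o/ (between /k/ and /f/: in an unstressed syllable) → [ə].
/f/ — between /o/ and /b/; rule 1 does not apply here → [f].
/b/ (between /f/ and /o/) is in the target of rule 4 but the environment (immediately after a vowel) is not met → [b].
/o/ (between /b/ and /l/) fails the environment for rule 2, so it stays [o].
/l/ — not in any rule's target class → [l].
/ɡ/ (between /l/ and /a/): rule 4 targets it, but not immediately after a vowel → unchanged [ɡ].
Rule 2 applies to /a/ (between /ɡ/ and /p/: in an unstressed syllable) → [ə].
/p/ — not in any rule's target class → [p].
/ɡ/ (between /p/ and /e/) is in the target of rule 4 but the environment (immediately after a vowel) is not met → [ɡ].
/e/ — between /ɡ/ and /ɡ/, in an unstressed syllable — surfaces as [ə] (rule 2).
/ɡ/ (word-final) occurs immediately after a vowel → [ɣ] by rule 4.

[kəfˈbolɡəpɡəɣ]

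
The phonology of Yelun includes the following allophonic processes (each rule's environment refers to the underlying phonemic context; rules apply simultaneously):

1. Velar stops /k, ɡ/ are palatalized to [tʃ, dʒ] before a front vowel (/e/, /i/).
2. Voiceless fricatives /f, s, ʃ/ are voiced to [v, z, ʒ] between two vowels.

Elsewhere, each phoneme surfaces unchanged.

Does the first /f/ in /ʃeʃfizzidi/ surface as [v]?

/f/ — between /ʃ/ and /i/; rule 2 does not apply here → [f].
The actual realization is [f], not [v].

No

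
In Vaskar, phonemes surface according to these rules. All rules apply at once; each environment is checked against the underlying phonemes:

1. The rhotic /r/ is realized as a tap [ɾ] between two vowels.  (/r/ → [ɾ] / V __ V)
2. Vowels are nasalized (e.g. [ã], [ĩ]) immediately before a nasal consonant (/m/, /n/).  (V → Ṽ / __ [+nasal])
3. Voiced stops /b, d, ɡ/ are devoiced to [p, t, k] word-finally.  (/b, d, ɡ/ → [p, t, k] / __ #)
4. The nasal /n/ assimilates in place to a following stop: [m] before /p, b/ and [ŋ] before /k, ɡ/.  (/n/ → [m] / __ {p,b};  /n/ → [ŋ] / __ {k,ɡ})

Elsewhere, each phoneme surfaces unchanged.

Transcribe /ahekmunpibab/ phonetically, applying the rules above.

[ahekmũmpibap]

/a/ — word-initial; rule 2 does not apply here → [a].
/h/ (between /a/ and /e/) is unaffected → [h].
/e/ (between /h/ and /k/): rule 2 targets it, but not before a nasal consonant → unchanged [e].
/k/ stays [k].
/m/ (between /k/ and /u/) is unaffected → [m].
/u/ meets the environment for rule 2 (before a nasal consonant) → [ũ].
Rule 4 applies to /n/ (between /u/ and /p/: before a labial or velar stop) → [m].
/p/ — not in any rule's target class → [p].
/i/ — between /p/ and /b/; rule 2 does not apply here → [i].
/b/ (between /i/ and /a/) fails the environment for rule 3, so it stays [b].
/a/ — between /b/ and /b/; rule 2 does not apply here → [a].
/b/ (word-final): word-finally, so rule 3 applies → [p].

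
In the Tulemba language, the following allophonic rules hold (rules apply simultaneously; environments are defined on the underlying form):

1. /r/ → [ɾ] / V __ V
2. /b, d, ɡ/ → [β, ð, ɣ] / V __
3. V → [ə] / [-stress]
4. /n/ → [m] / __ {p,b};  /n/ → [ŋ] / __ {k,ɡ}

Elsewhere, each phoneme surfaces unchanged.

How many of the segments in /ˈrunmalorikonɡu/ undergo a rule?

7

Segments that undergo a rule: /a/ → [ə] (rule 3); /o/ → [ə] (rule 3); /r/ → [ɾ] (rule 1); /i/ → [ə] (rule 3); /o/ → [ə] (rule 3); /n/ → [ŋ] (rule 4); /u/ → [ə] (rule 3).
All other segments surface unchanged.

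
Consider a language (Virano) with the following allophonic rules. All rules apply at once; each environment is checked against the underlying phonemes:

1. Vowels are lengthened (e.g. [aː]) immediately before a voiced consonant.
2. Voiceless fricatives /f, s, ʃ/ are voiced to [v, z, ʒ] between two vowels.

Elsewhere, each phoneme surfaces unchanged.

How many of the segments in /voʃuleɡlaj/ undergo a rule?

4

Segments that undergo a rule: /ʃ/ → [ʒ] (rule 2); /u/ → [uː] (rule 1); /e/ → [eː] (rule 1); /a/ → [aː] (rule 1).
All other segments surface unchanged.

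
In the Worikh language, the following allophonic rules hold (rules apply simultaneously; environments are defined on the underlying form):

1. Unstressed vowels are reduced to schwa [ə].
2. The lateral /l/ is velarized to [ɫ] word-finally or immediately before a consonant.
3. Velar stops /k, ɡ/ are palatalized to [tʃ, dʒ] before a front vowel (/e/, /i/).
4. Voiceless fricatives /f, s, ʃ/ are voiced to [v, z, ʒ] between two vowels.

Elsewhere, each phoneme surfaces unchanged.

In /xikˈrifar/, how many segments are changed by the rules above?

3

Segments that undergo a rule: /i/ → [ə] (rule 1); /f/ → [v] (rule 4); /a/ → [ə] (rule 1).
All other segments surface unchanged.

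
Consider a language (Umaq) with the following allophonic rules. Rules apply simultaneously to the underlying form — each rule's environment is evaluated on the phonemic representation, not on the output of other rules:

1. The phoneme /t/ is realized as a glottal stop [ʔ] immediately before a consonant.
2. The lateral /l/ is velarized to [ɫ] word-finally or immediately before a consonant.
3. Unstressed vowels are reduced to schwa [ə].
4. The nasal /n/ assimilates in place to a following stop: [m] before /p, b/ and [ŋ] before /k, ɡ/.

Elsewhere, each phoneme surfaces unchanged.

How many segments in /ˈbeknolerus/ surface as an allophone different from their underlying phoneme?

3

Segments that undergo a rule: /o/ → [ə] (rule 3); /e/ → [ə] (rule 3); /u/ → [ə] (rule 3).
All other segments surface unchanged.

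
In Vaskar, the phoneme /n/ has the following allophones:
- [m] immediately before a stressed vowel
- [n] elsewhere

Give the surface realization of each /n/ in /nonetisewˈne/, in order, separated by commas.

Occurrence 1 (position 1): no conditioning environment matches → elsewhere allophone [n].
Occurrence 2 (position 3): no conditioning environment matches → elsewhere allophone [n].
Occurrence 3 (position 10): immediately before a stressed vowel → [m].

[n], [n], [m]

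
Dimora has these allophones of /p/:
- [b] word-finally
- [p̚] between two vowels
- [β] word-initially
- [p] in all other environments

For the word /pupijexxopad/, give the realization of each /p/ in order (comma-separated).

Occurrence 1 (position 1): word-initially → [β].
Occurrence 2 (position 3): between two vowels → [p̚].
Occurrence 3 (position 10): between two vowels → [p̚].

[β], [p̚], [p̚]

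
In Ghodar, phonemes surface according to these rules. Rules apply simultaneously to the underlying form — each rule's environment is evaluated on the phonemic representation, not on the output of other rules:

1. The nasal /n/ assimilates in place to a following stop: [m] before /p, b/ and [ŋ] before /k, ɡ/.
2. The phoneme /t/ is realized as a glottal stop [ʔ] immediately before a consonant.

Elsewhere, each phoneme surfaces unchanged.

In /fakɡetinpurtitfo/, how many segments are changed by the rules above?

2

Segments that undergo a rule: /n/ → [m] (rule 1); /t/ → [ʔ] (rule 2).
All other segments surface unchanged.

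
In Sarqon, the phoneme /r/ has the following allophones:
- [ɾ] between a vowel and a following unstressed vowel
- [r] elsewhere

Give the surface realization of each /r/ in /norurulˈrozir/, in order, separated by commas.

Occurrence 1 (position 3): between a vowel and a following unstressed vowel → [ɾ].
Occurrence 2 (position 5): between a vowel and a following unstressed vowel → [ɾ].
Occurrence 3 (position 8): no conditioning environment matches → elsewhere allophone [r].
Occurrence 4 (position 12): no conditioning environment matches → elsewhere allophone [r].

[ɾ], [ɾ], [r], [r]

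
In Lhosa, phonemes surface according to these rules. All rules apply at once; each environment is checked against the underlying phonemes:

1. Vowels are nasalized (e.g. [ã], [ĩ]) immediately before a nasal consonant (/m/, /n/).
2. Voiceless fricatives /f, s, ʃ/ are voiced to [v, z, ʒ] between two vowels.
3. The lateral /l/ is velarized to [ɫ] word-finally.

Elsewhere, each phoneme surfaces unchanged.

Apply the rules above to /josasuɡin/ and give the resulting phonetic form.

/o/ (between /j/ and /s/): rule 1 targets it, but not before a nasal consonant → unchanged [o].
/s/ meets the environment for rule 2 (between two vowels) → [z].
/a/ (between /s/ and /s/): rule 1 targets it, but not before a nasal consonant → unchanged [a].
/s/ (between /a/ and /u/): between two vowels, so rule 2 applies → [z].
/u/ (between /s/ and /ɡ/) is in the target of rule 1 but the environment (before a nasal consonant) is not met → [u].
/i/ (between /ɡ/ and /n/): before a nasal consonant, so rule 1 applies → [ĩ].

[jozazuɡĩn]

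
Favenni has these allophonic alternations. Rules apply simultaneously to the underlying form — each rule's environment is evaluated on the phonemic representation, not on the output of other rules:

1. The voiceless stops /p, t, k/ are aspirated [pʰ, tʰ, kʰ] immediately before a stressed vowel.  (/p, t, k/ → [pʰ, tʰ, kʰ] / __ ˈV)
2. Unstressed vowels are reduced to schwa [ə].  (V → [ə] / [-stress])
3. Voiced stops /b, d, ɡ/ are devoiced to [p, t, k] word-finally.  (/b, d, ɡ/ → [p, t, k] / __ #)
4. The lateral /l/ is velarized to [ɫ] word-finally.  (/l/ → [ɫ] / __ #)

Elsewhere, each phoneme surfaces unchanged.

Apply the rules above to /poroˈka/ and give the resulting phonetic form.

/p/ (word-initial) fails the environment for rule 1, so it stays [p].
/o/ (between /p/ and /r/) occurs in an unstressed syllable → [ə] by rule 2.
/r/ — not in any rule's target class → [r].
/o/ (between /r/ and /k/): in an unstressed syllable, so rule 2 applies → [ə].
/k/ — between /o/ and /a/, immediately before a stressed vowel — surfaces as [kʰ] (rule 1).
/a/ (word-final) is in the target of rule 2 but the environment (in an unstressed syllable) is not met → [a].

[pərəˈkʰa]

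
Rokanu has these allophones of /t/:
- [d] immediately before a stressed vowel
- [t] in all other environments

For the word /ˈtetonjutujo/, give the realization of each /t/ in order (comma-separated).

Occurrence 1 (position 1): immediately before a stressed vowel → [d].
Occurrence 2 (position 3): no conditioning environment matches → elsewhere allophone [t].
Occurrence 3 (position 8): no conditioning environment matches → elsewhere allophone [t].

[d], [t], [t]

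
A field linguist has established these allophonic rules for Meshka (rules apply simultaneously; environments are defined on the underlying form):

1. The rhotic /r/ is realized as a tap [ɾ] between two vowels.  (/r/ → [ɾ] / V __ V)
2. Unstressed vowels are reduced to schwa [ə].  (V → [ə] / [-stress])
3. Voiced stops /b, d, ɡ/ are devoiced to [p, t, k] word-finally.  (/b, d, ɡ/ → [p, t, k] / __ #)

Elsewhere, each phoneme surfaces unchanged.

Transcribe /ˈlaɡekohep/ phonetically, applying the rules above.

/a/ (between /l/ and /ɡ/) fails the environment for rule 2, so it stays [a].
/ɡ/ — between /a/ and /e/; rule 3 does not apply here → [ɡ].
/e/ — between /ɡ/ and /k/, in an unstressed syllable — surfaces as [ə] (rule 2).
/o/ (between /k/ and /h/): in an unstressed syllable, so rule 2 applies → [ə].
/e/ (between /h/ and /p/): in an unstressed syllable, so rule 2 applies → [ə].

[ˈlaɡəkəhəp]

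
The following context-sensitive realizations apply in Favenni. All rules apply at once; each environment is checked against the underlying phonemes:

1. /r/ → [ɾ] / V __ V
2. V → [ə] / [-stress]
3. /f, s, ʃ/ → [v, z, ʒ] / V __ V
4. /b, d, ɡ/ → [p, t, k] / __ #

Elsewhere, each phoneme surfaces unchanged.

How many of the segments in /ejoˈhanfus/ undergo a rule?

3

Segments that undergo a rule: /e/ → [ə] (rule 2); /o/ → [ə] (rule 2); /u/ → [ə] (rule 2).
All other segments surface unchanged.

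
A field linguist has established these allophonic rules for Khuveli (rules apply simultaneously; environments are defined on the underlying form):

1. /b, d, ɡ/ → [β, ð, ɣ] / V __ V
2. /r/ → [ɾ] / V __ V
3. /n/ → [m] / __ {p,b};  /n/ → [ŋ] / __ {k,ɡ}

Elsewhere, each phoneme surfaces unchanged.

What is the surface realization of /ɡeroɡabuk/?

[ɡeɾoɣaβuk]

/ɡ/ (word-initial) fails the environment for rule 1, so it stays [ɡ].
/e/ — not in any rule's target class → [e].
/r/ (between /e/ and /o/) occurs between two vowels → [ɾ] by rule 2.
/o/ (between /r/ and /ɡ/): no rule targets it → [o].
/ɡ/ meets the environment for rule 1 (between two vowels) → [ɣ].
/a/ (between /ɡ/ and /b/) is unaffected → [a].
/b/ meets the environment for rule 1 (between two vowels) → [β].
/u/ stays [u].
/k/ stays [k].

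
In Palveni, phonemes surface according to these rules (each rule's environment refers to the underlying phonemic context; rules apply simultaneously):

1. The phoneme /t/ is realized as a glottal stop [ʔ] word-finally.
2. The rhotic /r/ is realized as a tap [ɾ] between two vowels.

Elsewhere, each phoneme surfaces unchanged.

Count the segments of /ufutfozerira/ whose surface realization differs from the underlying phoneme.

Segments that undergo a rule: /r/ → [ɾ] (rule 2); /r/ → [ɾ] (rule 2).
All other segments surface unchanged.

2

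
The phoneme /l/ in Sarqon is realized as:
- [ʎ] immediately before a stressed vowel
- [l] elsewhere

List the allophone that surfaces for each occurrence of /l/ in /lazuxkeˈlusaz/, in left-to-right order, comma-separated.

[l], [ʎ]

Occurrence 1 (position 1): no conditioning environment matches → elsewhere allophone [l].
Occurrence 2 (position 8): immediately before a stressed vowel → [ʎ].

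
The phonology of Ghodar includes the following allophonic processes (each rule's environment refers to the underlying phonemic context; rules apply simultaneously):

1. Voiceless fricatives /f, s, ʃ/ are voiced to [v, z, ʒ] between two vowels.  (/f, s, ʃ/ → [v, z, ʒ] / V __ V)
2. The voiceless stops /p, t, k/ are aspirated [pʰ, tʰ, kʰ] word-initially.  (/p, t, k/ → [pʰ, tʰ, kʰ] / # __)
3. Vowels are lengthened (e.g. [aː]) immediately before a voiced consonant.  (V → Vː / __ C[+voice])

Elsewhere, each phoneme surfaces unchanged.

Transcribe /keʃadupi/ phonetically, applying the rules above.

/k/ (word-initial): word-initially, so rule 2 applies → [kʰ].
/e/ (between /k/ and /ʃ/) fails the environment for rule 3, so it stays [e].
/ʃ/ — between /e/ and /a/, between two vowels — surfaces as [ʒ] (rule 1).
/a/ meets the environment for rule 3 (before a voiced consonant) → [aː].
/d/ (between /a/ and /u/) is unaffected → [d].
/u/ — between /d/ and /p/; rule 3 does not apply here → [u].
/p/ (between /u/ and /i/) is in the target of rule 2 but the environment (word-initially) is not met → [p].
/i/ — word-final; rule 3 does not apply here → [i].

[kʰeʒaːdupi]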